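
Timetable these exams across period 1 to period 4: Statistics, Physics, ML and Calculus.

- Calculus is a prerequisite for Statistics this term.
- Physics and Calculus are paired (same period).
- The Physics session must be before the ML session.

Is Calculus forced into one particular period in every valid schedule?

Calculus can be period 1 (e.g. Calculus -> period 1; Statistics -> period 2; ML -> period 2; Physics -> period 1) or period 2 (e.g. Calculus in period 2, ML in period 3, Physics in period 2, Statistics in period 3).

No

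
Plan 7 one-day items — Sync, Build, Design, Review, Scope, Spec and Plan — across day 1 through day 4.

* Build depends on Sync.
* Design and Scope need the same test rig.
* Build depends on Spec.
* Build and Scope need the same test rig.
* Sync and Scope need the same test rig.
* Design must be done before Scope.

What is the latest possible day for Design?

Downstream work caps Design at day 3.
Design at day 3 is achievable: Review -> day 1, Build -> day 2, Spec -> day 1, Sync -> day 1, Scope -> day 4, Plan -> day 1, Design -> day 3.

day 3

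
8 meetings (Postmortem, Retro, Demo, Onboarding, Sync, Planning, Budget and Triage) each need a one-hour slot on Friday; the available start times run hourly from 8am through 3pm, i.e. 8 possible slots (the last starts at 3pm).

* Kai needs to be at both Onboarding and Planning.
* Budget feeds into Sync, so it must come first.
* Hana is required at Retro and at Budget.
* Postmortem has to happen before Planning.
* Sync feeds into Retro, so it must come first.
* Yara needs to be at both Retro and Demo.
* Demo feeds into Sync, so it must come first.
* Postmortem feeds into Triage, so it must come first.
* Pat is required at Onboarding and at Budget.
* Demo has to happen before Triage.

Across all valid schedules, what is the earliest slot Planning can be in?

Precedence pushes Planning to at least 9am.
Planning at 9am is achievable: Demo -> 8am, Sync -> 9am, Postmortem -> 8am, Planning -> 9am, Triage -> 9am, Budget -> 8am, Onboarding -> 10am, Retro -> 10am.

9am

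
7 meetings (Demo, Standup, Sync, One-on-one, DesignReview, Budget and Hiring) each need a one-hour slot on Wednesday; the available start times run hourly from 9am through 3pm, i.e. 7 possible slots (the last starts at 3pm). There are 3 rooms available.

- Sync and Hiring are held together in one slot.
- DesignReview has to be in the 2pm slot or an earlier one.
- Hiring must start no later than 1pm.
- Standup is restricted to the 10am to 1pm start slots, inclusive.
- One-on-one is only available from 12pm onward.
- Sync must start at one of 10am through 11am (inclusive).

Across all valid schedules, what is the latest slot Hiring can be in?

11am

Hiring must be in the same slot as Sync, which can't be before 10am, so Hiring is at least 10am; Hiring's own window allows nothing later than 1pm; Hiring must be in the same slot as Sync, which can't be after 11am, so Hiring is at most 11am.
Hiring at 11am is achievable: DesignReview=9am; Budget=9am; Hiring=11am; One-on-one=12pm; Demo=9am; Standup=10am; Sync=11am.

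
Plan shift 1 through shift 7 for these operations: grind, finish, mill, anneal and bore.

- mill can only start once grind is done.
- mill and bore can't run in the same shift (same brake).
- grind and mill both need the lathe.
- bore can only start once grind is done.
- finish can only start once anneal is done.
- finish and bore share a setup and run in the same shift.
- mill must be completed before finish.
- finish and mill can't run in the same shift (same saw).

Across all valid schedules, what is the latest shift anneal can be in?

shift 6

Downstream work caps anneal at shift 6.
anneal at shift 6 is achievable: bore in shift 7; mill in shift 2; grind in shift 1; anneal in shift 6; finish in shift 7.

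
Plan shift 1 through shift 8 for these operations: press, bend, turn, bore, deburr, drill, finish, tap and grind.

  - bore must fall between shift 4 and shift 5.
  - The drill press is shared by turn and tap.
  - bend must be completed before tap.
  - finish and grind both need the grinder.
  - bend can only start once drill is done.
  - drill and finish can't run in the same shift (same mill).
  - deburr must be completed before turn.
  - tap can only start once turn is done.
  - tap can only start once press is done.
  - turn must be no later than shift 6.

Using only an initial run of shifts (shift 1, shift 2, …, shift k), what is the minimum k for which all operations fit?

The precedence chain requires at least 3 distinct shifts.
bore can't be placed before shift 4, so the schedule must run through at least shift 4.
4 works (last occupied shift: shift 4): for example turn -> shift 2, finish -> shift 2, tap -> shift 3, drill -> shift 1, bend -> shift 2, grind -> shift 1, deburr -> shift 1, bore -> shift 4, press -> shift 1.

4 shifts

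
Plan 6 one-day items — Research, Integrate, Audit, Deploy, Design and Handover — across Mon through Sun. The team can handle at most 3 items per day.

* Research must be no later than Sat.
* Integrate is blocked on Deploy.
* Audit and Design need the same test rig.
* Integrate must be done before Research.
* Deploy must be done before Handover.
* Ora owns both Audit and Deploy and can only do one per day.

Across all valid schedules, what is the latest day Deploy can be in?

Downstream work caps Deploy at Thu.
Deploy at Thu is achievable: Deploy=Thu, Audit=Mon, Design=Tue, Integrate=Fri, Handover=Fri, Research=Sat.

Thu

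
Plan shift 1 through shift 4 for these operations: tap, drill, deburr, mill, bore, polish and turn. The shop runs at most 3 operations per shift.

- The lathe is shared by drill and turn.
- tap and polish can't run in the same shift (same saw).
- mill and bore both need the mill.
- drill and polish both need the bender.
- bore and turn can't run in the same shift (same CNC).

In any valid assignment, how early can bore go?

bore at shift 1 is achievable: bore in shift 1; polish in shift 2; turn in shift 3; drill in shift 1; mill in shift 2; deburr in shift 2; tap in shift 1.

shift 1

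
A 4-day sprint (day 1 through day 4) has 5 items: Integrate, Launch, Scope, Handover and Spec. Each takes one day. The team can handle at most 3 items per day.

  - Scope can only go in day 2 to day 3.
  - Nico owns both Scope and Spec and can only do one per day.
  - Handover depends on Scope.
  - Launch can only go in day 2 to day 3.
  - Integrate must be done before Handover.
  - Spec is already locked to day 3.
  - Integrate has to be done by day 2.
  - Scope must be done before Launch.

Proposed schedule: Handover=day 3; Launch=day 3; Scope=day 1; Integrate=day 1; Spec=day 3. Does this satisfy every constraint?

No. Scope can only go in day 2 to day 3 is not satisfied.

The team can handle at most 3 items per day — holds.
Launch can only go in day 2 to day 3 — holds.
Nico owns both Scope and Spec and can only do one per day — holds.
Handover depends on Scope — holds.
Integrate has to be done by day 2 — holds.
Scope can only go in day 2 to day 3 — violated.
Scope must be done before Launch — holds.
Spec is already locked to day 3 — holds.
Integrate must be done before Handover — holds.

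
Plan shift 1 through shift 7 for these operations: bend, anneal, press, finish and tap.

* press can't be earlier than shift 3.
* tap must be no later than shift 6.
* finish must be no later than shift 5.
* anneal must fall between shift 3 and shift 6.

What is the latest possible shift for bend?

bend at shift 7 is achievable: bend=shift 7; finish=shift 1; press=shift 3; anneal=shift 3; tap=shift 1.

shift 7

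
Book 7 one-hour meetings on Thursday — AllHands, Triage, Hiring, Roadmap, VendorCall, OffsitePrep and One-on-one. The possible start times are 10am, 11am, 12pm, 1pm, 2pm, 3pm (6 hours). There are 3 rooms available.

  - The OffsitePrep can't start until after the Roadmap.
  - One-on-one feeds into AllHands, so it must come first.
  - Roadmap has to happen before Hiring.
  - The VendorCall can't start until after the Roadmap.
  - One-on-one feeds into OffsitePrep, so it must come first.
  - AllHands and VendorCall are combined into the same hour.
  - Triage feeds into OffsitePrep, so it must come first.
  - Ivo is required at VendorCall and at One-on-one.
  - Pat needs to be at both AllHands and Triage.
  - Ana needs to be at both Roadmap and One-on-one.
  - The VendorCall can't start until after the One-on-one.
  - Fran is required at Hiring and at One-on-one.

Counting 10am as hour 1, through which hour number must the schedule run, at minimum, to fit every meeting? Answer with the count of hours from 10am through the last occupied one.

The precedence chain requires at least 2 distinct hours.
With at most 3 per hour and 7 meetings, at least 3 hours are needed.
Could 3 hours be enough, i.e. nothing placed later than 12pm? First, AllHands must come after One-on-one (at 10am or later) → {11am, 12pm}; One-on-one must come before AllHands (at 12pm or earlier) → {10am, 11am}; OffsitePrep must come after Roadmap (at 10am or later) → {11am, 12pm}; Roadmap must come before OffsitePrep (at 12pm or earlier) → {10am, 11am}; VendorCall must come after One-on-one (at 10am or later) → {11am, 12pm}; Hiring must come after Roadmap (at 10am or later) → {11am, 12pm}. Roadmap could then only be at {10am, 11am}; try each:
- suppose Roadmap is at 10am; One-on-one can't share with Roadmap (10am) → {11am}; AllHands must come after One-on-one (at 11am or later) → {12pm}; VendorCall must come after One-on-one (at 11am or later) → {12pm}; OffsitePrep must come after One-on-one (at 11am or later) → {12pm}; Hiring can't share with One-on-one (11am) → {12pm}; that puts AllHands, Hiring, VendorCall and OffsitePrep all in 12pm — more than 3 per hour.
- suppose Roadmap is at 11am; OffsitePrep must come after Roadmap (at 11am or later) → {12pm}; VendorCall must come after Roadmap (at 11am or later) → {12pm}; Hiring must come after Roadmap (at 11am or later) → {12pm}; AllHands must be in the same hour as VendorCall (in {12pm}) → {12pm}; that puts AllHands, Hiring, VendorCall and OffsitePrep all in 12pm — more than 3 per hour.
Every option fails, so 3 hours is not enough.
4 works (last occupied hour: 1pm): for example Triage=10am, AllHands=12pm, OffsitePrep=12pm, Roadmap=10am, One-on-one=11am, VendorCall=12pm, Hiring=1pm.

4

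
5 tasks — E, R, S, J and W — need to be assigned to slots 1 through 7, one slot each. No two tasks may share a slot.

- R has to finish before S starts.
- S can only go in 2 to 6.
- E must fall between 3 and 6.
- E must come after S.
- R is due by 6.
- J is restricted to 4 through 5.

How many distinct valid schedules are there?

60

Splitting on E: it can be 3 (6), 4 (9), 5 (9), 6 (36). Listing each branch's schedules as (R, S, J, W):
E=3: (1,2,4,5) (1,2,4,6) (1,2,4,7) (1,2,5,4) (1,2,5,6) (1,2,5,7) — 6.
E=4: (1,2,5,3) (1,2,5,6) (1,2,5,7) (1,3,5,2) (1,3,5,6) (1,3,5,7) (2,3,5,1) (2,3,5,6) (2,3,5,7) — 9.
E=5: (1,2,4,3) (1,2,4,6) (1,2,4,7) (1,3,4,2) (1,3,4,6) (1,3,4,7) (2,3,4,1) (2,3,4,6) (2,3,4,7) — 9.
E=6: (1,2,4,3) (1,2,4,5) (1,2,4,7) (1,2,5,3) (1,2,5,4) (1,2,5,7) (1,3,4,2) (1,3,4,5) (1,3,4,7) (1,3,5,2) (1,3,5,4) (1,3,5,7) (1,4,5,2) (1,4,5,3) (1,4,5,7) (1,5,4,2) (1,5,4,3) (1,5,4,7) (2,3,4,1) (2,3,4,5) (2,3,4,7) (2,3,5,1) (2,3,5,4) (2,3,5,7) (2,4,5,1) (2,4,5,3) (2,4,5,7) (2,5,4,1) (2,5,4,3) (2,5,4,7) (3,4,5,1) (3,4,5,2) (3,4,5,7) (3,5,4,1) (3,5,4,2) (3,5,4,7) — 36.
Summing: 6 + 9 + 9 + 36 = 60.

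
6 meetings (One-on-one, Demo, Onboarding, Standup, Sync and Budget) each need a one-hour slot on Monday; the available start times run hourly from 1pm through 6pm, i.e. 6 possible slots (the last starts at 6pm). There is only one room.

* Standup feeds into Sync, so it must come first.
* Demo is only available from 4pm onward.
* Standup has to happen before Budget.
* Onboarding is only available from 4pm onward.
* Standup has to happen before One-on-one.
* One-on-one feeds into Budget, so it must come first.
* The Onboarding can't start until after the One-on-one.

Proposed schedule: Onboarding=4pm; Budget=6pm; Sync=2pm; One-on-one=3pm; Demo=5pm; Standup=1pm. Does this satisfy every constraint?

Onboarding is only available from 4pm onward — holds.
Standup feeds into Sync, so it must come first — holds.
Demo is only available from 4pm onward — holds.
Standup has to happen before Budget — holds.
Standup has to happen before One-on-one — holds.
One-on-one feeds into Budget, so it must come first — holds.
There is only one room — holds.
The Onboarding can't start until after the One-on-one — holds.

Yes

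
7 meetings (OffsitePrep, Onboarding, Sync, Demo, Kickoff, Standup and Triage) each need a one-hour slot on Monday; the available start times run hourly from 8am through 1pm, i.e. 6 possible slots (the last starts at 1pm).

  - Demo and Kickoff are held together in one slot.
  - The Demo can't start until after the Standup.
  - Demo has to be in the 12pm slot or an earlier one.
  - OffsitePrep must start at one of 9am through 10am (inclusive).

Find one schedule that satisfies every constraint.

Kickoff -> 9am, OffsitePrep -> 9am, Standup -> 8am, Sync -> 8am, Triage -> 8am, Onboarding -> 8am, Demo -> 9am

Checking: Standup(8am) before Demo(9am); Demo = Kickoff = 9am; OffsitePrep=9am in [9am,10am]; Demo=9am in [8am,12pm].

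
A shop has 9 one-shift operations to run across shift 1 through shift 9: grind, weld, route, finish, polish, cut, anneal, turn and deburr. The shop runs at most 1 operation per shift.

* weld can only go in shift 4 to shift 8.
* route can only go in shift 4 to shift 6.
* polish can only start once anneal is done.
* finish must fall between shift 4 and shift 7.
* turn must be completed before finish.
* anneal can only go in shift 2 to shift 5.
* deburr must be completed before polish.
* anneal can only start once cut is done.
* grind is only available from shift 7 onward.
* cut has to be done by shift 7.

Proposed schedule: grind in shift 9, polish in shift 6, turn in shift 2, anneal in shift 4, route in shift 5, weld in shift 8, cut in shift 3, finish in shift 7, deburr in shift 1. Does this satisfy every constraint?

Yes, all constraints hold

anneal can only start once cut is done — holds.
The shop runs at most 1 operation per shift — holds.
grind is only available from shift 7 onward — holds.
turn must be completed before finish — holds.
route can only go in shift 4 to shift 6 — holds.
finish must fall between shift 4 and shift 7 — holds.
anneal can only go in shift 2 to shift 5 — holds.
polish can only start once anneal is done — holds.
weld can only go in shift 4 to shift 8 — holds.
deburr must be completed before polish — holds.
cut has to be done by shift 7 — holds.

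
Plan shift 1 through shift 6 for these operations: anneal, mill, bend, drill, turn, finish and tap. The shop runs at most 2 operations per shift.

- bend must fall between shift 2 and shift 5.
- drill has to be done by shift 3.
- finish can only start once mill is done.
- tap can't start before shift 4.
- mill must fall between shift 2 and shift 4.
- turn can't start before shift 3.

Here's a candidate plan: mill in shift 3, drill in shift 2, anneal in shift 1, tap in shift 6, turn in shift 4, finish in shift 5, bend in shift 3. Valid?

tap can't start before shift 4 — holds.
mill must fall between shift 2 and shift 4 — holds.
turn can't start before shift 3 — holds.
bend must fall between shift 2 and shift 5 — holds.
drill has to be done by shift 3 — holds.
finish can only start once mill is done — holds.
The shop runs at most 2 operations per shift — holds.

Valid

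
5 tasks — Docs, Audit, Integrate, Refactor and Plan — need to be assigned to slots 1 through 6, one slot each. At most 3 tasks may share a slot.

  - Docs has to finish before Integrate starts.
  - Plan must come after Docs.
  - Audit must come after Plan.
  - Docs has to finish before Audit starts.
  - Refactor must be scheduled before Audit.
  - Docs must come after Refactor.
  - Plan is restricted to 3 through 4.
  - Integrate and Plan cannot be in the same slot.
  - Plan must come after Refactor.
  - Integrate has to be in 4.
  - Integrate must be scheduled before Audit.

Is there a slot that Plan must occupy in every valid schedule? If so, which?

Plan's window is 3–4.
Integrate is fixed at 4, and Plan can't share a slot with Integrate.
So Plan must be 3.

3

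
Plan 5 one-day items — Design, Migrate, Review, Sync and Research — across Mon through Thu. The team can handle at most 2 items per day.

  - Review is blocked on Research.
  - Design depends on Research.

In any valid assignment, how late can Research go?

Wed

Downstream work caps Research at Wed.
Research at Wed is achievable: Migrate -> Mon; Sync -> Mon; Review -> Thu; Research -> Wed; Design -> Thu.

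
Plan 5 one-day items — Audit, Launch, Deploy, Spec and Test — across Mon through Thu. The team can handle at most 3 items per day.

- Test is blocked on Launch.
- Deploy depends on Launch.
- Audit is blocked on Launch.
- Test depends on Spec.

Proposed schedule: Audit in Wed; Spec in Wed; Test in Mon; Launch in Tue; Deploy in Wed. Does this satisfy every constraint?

Test is blocked on Launch — violated.
The team can handle at most 3 items per day — holds.
Audit is blocked on Launch — holds.
Deploy depends on Launch — holds.
Test depends on Spec — violated.

No — it violates: Test depends on Spec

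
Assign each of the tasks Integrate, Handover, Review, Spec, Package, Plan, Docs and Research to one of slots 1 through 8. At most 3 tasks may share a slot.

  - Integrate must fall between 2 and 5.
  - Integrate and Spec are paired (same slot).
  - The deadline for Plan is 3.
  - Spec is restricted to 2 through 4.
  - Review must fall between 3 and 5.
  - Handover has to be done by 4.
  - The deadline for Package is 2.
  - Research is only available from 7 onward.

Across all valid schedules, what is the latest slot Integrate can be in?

Integrate is available from 2; Integrate's own window allows nothing later than 5; Integrate must be in the same slot as Spec, which can't be after 4, so Integrate is at most 4.
Integrate at 4 is achievable: Review=3; Docs=2; Spec=4; Handover=1; Package=1; Research=7; Plan=1; Integrate=4.

4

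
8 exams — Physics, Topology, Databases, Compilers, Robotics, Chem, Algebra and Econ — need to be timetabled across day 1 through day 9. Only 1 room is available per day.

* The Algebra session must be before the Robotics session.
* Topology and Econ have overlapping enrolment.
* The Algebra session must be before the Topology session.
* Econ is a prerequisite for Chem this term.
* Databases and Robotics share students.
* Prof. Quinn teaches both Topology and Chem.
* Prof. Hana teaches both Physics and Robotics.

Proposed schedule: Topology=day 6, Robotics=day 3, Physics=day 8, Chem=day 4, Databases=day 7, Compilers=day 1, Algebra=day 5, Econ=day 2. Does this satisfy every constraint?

Econ is a prerequisite for Chem this term — holds.
Only 1 room is available per day — holds.
Topology and Econ have overlapping enrolment — holds.
The Algebra session must be before the Topology session — holds.
The Algebra session must be before the Robotics session — violated.
Prof. Quinn teaches both Topology and Chem — holds.
Prof. Hana teaches both Physics and Robotics — holds.
Databases and Robotics share students — holds.

Invalid. The Algebra session must be before the Robotics session.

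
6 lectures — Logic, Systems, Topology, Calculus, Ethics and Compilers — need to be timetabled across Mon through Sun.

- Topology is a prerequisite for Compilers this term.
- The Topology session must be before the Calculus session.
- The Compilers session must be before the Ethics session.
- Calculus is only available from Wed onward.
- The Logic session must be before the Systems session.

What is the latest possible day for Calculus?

Sun

Calculus is available from Wed.
Calculus at Sun is achievable: Systems in Tue, Ethics in Wed, Compilers in Tue, Calculus in Sun, Logic in Mon, Topology in Mon.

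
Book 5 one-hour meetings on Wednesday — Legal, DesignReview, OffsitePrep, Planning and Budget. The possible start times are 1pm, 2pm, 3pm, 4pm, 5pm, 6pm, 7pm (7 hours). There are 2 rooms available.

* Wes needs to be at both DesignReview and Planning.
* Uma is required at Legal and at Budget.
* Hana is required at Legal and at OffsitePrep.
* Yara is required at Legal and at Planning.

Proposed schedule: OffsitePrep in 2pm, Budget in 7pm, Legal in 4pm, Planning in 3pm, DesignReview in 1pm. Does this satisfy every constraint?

Yara is required at Legal and at Planning — holds.
Uma is required at Legal and at Budget — holds.
Wes needs to be at both DesignReview and Planning — holds.
Hana is required at Legal and at OffsitePrep — holds.
There are 2 rooms available — holds.

Yes, all constraints hold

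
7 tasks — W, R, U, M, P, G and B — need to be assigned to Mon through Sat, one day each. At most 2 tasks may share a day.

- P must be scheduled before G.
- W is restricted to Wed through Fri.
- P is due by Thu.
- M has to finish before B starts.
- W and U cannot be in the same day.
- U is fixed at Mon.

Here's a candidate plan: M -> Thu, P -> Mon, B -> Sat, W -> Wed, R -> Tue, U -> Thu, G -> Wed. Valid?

Invalid. U is fixed at Mon.

U is fixed at Mon — violated.
P must be scheduled before G — holds.
W and U cannot be in the same day — holds.
At most 2 tasks may share a day — holds.
P is due by Thu — holds.
M has to finish before B starts — holds.
W is restricted to Wed through Fri — holds.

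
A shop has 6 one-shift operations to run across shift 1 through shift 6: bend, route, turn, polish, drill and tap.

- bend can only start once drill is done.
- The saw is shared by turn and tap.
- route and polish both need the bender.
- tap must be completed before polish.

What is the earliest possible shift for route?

route at shift 1 is achievable: route -> shift 1; tap -> shift 1; bend -> shift 2; turn -> shift 2; drill -> shift 1; polish -> shift 2.

shift 1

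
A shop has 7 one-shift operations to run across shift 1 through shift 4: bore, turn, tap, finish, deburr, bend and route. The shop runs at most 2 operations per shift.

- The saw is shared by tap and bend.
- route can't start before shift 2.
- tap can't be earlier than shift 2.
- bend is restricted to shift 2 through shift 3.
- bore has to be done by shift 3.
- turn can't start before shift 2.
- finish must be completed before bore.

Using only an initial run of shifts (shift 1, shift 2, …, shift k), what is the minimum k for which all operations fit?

4

The precedence chain requires at least 2 distinct shifts.
With at most 2 per shift and 7 operations, at least 4 shifts are needed.
4 works (last occupied shift: shift 4): for example deburr -> shift 1, bend -> shift 2, turn -> shift 3, route -> shift 4, bore -> shift 2, tap -> shift 3, finish -> shift 1.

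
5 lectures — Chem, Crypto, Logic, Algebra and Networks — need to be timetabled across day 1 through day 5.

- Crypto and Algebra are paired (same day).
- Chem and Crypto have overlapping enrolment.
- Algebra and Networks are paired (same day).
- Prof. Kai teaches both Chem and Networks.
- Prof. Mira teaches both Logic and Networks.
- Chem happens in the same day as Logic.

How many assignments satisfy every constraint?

20

Splitting on Chem: it can be day 1 (4), day 2 (4), day 3 (4), day 4 (4), day 5 (4). Listing each branch's schedules as (Crypto, Logic, Algebra, Networks) by day number:
Chem=day 1: (2,1,2,2) (3,1,3,3) (4,1,4,4) (5,1,5,5) — 4.
Chem=day 2: (1,2,1,1) (3,2,3,3) (4,2,4,4) (5,2,5,5) — 4.
Chem=day 3: (1,3,1,1) (2,3,2,2) (4,3,4,4) (5,3,5,5) — 4.
Chem=day 4: (1,4,1,1) (2,4,2,2) (3,4,3,3) (5,4,5,5) — 4.
Chem=day 5: (1,5,1,1) (2,5,2,2) (3,5,3,3) (4,5,4,4) — 4.
Summing: 4 + 4 + 4 + 4 + 4 = 20.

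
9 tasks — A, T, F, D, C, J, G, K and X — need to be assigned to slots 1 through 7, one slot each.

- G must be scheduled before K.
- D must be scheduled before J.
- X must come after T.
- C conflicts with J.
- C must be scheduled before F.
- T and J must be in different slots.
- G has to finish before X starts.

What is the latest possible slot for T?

Downstream work caps T at 6.
T at 6 is achievable: G -> 1; X -> 7; A -> 1; C -> 1; F -> 2; K -> 2; J -> 2; T -> 6; D -> 1.

6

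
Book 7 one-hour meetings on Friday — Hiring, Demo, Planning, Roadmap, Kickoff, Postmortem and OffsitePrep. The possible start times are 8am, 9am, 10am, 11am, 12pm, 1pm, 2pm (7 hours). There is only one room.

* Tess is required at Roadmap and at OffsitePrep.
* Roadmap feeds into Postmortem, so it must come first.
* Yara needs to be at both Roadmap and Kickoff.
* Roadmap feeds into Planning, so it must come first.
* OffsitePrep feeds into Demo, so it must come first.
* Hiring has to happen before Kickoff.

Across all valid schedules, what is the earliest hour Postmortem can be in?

9am

Precedence pushes Postmortem to at least 9am.
Postmortem at 9am is achievable: Hiring -> 10am; Planning -> 1pm; Demo -> 12pm; Roadmap -> 8am; Kickoff -> 2pm; Postmortem -> 9am; OffsitePrep -> 11am.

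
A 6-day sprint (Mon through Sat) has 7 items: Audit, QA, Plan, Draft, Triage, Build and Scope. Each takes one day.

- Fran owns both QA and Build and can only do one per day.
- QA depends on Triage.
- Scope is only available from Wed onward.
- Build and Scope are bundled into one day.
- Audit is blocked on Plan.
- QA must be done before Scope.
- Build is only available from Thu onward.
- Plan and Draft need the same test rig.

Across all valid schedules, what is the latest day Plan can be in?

Downstream work caps Plan at Fri.
Plan at Fri is achievable: Audit -> Sat, Scope -> Thu, Plan -> Fri, Draft -> Mon, Build -> Thu, QA -> Tue, Triage -> Mon.

Fri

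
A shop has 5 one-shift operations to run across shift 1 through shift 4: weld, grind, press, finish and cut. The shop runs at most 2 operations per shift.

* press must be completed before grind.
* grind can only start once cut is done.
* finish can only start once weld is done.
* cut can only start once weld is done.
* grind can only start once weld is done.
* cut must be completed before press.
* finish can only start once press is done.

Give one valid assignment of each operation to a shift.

grind in shift 4; finish in shift 4; weld in shift 1; cut in shift 2; press in shift 3

Checking: weld(shift 1) before grind(shift 4); cut(shift 2) before grind(shift 4); weld(shift 1) before finish(shift 4); press(shift 3) before grind(shift 4); weld(shift 1) before cut(shift 2); press(shift 3) before finish(shift 4); cut(shift 2) before press(shift 3); max 2 per shift (cap 2).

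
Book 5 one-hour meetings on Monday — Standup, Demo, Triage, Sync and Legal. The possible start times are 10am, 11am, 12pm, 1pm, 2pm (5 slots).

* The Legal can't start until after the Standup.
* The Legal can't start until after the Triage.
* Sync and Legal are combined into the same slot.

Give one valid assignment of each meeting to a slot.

Legal -> 11am, Demo -> 10am, Sync -> 11am, Triage -> 10am, Standup -> 10am

Checking: Triage(10am) before Legal(11am); Standup(10am) before Legal(11am); Sync = Legal = 11am.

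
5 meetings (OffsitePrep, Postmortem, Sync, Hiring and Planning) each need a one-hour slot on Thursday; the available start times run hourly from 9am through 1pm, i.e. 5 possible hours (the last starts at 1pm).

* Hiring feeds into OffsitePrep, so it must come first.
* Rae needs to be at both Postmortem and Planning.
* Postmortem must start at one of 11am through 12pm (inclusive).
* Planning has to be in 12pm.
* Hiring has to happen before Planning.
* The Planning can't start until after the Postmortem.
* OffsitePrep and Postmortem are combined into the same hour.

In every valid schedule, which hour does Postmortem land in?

Postmortem's window is 11am–12pm.
Planning is fixed at 12pm, and Postmortem can't share a hour with Planning.
So Postmortem must be 11am.

11am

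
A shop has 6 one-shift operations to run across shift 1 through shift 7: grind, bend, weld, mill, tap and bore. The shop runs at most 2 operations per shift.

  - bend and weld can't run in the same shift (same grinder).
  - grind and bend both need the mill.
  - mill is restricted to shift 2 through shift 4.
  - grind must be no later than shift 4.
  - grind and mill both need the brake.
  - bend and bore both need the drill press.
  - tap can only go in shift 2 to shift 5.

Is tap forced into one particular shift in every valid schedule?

tap can be shift 2 (e.g. bore=shift 4; grind=shift 1; bend=shift 3; tap=shift 2; mill=shift 2; weld=shift 1) or shift 3 (e.g. bend=shift 2, weld=shift 1, bore=shift 3, grind=shift 1, tap=shift 3, mill=shift 2).

No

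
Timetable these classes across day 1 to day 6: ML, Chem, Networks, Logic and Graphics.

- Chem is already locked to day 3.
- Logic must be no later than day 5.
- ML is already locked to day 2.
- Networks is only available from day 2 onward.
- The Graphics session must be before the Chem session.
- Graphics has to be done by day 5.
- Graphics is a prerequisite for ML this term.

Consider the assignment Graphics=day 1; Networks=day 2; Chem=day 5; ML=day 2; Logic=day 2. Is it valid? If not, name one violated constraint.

ML is already locked to day 2 — holds.
Networks is only available from day 2 onward — holds.
Graphics has to be done by day 5 — holds.
Logic must be no later than day 5 — holds.
The Graphics session must be before the Chem session — holds.
Chem is already locked to day 3 — violated.
Graphics is a prerequisite for ML this term — holds.

No — it violates: Chem is already locked to day 3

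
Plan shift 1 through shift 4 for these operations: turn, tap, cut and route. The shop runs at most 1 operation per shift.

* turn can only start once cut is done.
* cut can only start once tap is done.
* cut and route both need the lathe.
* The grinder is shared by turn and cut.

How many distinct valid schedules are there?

Enumerating: route -> shift 4; tap -> shift 1; turn -> shift 3; cut -> shift 2 | cut -> shift 2; route -> shift 3; turn -> shift 4; tap -> shift 1 | cut in shift 3, turn in shift 4, tap in shift 1, route in shift 2 | route in shift 1; cut in shift 3; turn in shift 4; tap in shift 2.

4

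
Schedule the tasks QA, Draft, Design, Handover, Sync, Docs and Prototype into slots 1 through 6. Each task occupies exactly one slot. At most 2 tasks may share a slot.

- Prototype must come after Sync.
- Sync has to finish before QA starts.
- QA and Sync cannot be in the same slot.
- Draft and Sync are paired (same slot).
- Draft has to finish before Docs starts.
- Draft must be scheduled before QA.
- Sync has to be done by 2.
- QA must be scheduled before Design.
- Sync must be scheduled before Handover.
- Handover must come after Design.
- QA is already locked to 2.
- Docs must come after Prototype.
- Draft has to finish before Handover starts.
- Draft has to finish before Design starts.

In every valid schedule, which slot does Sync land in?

Sync's window is 1–2.
QA is fixed at 2, and Sync can't share a slot with QA.
So Sync must be 1.

1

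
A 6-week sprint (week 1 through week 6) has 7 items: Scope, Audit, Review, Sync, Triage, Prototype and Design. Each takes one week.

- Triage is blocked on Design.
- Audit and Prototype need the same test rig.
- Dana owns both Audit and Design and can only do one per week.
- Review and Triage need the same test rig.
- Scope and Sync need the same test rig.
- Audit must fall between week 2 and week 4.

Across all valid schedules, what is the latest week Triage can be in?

Precedence pushes Triage to at least week 2.
Triage at week 6 is achievable: Review -> week 1; Audit -> week 2; Triage -> week 6; Scope -> week 1; Sync -> week 2; Prototype -> week 1; Design -> week 1.

week 6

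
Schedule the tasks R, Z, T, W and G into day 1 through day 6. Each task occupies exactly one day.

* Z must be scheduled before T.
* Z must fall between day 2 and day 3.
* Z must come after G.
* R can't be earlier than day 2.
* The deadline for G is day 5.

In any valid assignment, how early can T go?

Precedence pushes T to at least day 3.
T at day 3 is achievable: Z -> day 2, R -> day 2, W -> day 1, T -> day 3, G -> day 1.

day 3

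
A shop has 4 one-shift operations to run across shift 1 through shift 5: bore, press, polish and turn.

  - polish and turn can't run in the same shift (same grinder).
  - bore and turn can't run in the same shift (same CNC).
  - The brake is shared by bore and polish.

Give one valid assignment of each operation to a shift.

bore=shift 1; turn=shift 3; press=shift 1; polish=shift 2

Checking: bore(shift 1) != polish(shift 2); polish(shift 2) != turn(shift 3); bore(shift 1) != turn(shift 3).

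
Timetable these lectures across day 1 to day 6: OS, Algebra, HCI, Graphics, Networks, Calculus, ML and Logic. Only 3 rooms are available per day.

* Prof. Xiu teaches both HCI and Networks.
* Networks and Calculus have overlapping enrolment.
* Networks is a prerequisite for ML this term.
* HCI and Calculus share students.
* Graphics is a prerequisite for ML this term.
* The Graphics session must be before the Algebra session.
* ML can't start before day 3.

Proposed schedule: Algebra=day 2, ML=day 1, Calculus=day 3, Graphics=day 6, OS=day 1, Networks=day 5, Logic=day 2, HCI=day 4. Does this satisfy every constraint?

ML can't start before day 3 — violated.
Networks is a prerequisite for ML this term — violated.
Networks and Calculus have overlapping enrolment — holds.
Prof. Xiu teaches both HCI and Networks — holds.
The Graphics session must be before the Algebra session — violated.
Graphics is a prerequisite for ML this term — violated.
HCI and Calculus share students — holds.
Only 3 rooms are available per day — holds.

No. Graphics is a prerequisite for ML this term is not satisfied.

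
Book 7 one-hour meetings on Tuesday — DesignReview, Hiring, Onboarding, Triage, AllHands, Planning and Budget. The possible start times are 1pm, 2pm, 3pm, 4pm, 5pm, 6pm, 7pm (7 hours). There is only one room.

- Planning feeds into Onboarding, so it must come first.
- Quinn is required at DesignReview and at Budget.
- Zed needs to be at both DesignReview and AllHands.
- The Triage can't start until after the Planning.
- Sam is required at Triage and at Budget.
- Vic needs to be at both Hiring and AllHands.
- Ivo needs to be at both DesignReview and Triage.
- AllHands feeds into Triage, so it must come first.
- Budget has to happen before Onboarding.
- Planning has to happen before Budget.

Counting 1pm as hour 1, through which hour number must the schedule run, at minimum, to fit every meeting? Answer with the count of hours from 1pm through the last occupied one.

The precedence chain requires at least 3 distinct hours.
With at most 1 per hour and 7 meetings, at least 7 hours are needed.
7 works (last occupied hour: 7pm): for example Triage=5pm; DesignReview=6pm; Planning=1pm; AllHands=4pm; Onboarding=3pm; Hiring=7pm; Budget=2pm.

7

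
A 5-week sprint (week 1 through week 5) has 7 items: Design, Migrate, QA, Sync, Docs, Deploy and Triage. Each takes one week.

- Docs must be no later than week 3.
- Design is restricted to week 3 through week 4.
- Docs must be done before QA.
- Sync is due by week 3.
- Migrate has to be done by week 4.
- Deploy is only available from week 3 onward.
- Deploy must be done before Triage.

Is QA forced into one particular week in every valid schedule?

No

QA can be week 2 (e.g. Sync=week 1, Design=week 3, Docs=week 1, QA=week 2, Triage=week 4, Deploy=week 3, Migrate=week 1) or week 3 (e.g. Sync=week 1; Docs=week 1; QA=week 3; Design=week 3; Deploy=week 3; Triage=week 4; Migrate=week 1).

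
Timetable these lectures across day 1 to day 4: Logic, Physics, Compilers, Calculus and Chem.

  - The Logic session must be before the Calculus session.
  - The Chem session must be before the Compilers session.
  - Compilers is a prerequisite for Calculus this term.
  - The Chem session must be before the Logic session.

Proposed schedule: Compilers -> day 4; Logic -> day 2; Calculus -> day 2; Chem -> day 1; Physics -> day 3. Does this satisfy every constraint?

No — it violates: Compilers is a prerequisite for Calculus this term

The Logic session must be before the Calculus session — violated.
The Chem session must be before the Compilers session — holds.
Compilers is a prerequisite for Calculus this term — violated.
The Chem session must be before the Logic session — holds.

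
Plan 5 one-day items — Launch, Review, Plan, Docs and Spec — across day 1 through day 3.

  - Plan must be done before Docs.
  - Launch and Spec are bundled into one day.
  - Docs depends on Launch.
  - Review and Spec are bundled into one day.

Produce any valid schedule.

Launch in day 1, Plan in day 1, Spec in day 1, Docs in day 2, Review in day 1

Checking: Plan(day 1) before Docs(day 2); Launch(day 1) before Docs(day 2); Review = Spec = day 1; Launch = Spec = day 1.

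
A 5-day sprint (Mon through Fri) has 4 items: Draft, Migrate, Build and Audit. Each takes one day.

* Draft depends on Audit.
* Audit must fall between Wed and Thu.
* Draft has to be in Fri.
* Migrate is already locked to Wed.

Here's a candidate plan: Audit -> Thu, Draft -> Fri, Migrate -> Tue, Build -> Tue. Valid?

No. Migrate is already locked to Wed is not satisfied.

Migrate is already locked to Wed — violated.
Draft has to be in Fri — holds.
Draft depends on Audit — holds.
Audit must fall between Wed and Thu — holds.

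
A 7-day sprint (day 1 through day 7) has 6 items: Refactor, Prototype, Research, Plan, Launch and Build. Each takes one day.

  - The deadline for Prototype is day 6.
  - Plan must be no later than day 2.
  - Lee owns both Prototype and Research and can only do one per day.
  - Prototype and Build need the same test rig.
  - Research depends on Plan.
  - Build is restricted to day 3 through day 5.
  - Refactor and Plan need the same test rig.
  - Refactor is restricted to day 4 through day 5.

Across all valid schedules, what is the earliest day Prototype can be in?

day 1

Prototype's own window allows nothing later than day 6.
Prototype at day 1 is achievable: Launch -> day 1, Prototype -> day 1, Refactor -> day 4, Plan -> day 1, Build -> day 3, Research -> day 2.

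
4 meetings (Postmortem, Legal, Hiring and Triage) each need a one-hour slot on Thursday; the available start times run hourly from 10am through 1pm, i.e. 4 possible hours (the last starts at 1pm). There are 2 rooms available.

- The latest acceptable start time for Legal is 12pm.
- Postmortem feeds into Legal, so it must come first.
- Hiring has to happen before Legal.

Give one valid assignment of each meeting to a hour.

Hiring=10am; Legal=11am; Triage=11am; Postmortem=10am

Checking: Hiring(10am) before Legal(11am); Postmortem(10am) before Legal(11am); Legal=11am in [10am,12pm]; max 2 per hour (cap 2).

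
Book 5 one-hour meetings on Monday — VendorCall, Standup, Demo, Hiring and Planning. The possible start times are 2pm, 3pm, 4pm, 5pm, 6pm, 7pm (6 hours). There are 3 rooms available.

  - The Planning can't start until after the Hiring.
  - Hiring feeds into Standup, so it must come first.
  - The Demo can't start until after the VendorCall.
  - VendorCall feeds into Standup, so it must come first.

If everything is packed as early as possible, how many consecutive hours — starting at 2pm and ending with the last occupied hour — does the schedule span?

2

The precedence chain requires at least 2 distinct hours.
With at most 3 per hour and 5 meetings, at least 2 hours are needed.
2 works (last occupied hour: 3pm): for example Demo -> 3pm; Hiring -> 2pm; Standup -> 3pm; VendorCall -> 2pm; Planning -> 3pm.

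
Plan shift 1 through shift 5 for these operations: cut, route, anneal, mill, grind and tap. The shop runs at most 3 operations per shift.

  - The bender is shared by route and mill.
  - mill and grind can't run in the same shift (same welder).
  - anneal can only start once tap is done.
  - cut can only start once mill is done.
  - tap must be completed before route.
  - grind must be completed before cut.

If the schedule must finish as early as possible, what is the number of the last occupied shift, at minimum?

3

The precedence chain requires at least 2 distinct shifts.
With at most 3 per shift and 6 operations, at least 2 shifts are needed.
Could 2 shifts be enough, i.e. nothing placed later than shift 2? No: cut must come after mill (at shift 1 or later) → {shift 2}; mill must come before cut (at shift 2 or earlier) → {shift 1}; grind must come before cut (at shift 2 or earlier) → {shift 1}; grind can't share with mill (shift 1) → nothing is left.
So 2 shifts is not enough.
3 works (last occupied shift: shift 3): for example tap in shift 1; route in shift 2; cut in shift 3; grind in shift 2; anneal in shift 2; mill in shift 1.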